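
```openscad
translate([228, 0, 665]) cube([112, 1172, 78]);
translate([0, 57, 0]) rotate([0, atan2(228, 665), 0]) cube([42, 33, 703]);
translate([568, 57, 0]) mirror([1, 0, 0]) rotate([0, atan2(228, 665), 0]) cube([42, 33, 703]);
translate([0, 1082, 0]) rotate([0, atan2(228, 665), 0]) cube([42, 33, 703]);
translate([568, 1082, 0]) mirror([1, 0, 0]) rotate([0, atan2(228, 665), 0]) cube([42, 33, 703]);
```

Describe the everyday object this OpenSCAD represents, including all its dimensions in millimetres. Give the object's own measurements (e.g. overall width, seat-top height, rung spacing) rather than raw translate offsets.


A sawhorse. A 112×1172×78 mm beam (x, y, z) sits on two A-frame leg pairs. Each pair is two raked legs of 42×33 mm section (33 mm along y) splaying symmetrically in x. Each leg rises 665 mm vertically over 228 mm of horizontal reach and is 703 mm long along its own axis. Every leg's outer bottom edge rests on the floor and its outer top edge meets a bottom edge of the beam — the left legs (tilting toward +x) meet the beam's −x bottom edge, the right legs (their mirror images, tilting toward −x) meet its +x bottom edge — so the leg tops tuck under the beam, the beam's underside is 665 mm above the floor, and the feet are 568 mm apart outside-to-outside with the beam centred between them. The two leg pairs are set in 57 mm from either end of the beam.


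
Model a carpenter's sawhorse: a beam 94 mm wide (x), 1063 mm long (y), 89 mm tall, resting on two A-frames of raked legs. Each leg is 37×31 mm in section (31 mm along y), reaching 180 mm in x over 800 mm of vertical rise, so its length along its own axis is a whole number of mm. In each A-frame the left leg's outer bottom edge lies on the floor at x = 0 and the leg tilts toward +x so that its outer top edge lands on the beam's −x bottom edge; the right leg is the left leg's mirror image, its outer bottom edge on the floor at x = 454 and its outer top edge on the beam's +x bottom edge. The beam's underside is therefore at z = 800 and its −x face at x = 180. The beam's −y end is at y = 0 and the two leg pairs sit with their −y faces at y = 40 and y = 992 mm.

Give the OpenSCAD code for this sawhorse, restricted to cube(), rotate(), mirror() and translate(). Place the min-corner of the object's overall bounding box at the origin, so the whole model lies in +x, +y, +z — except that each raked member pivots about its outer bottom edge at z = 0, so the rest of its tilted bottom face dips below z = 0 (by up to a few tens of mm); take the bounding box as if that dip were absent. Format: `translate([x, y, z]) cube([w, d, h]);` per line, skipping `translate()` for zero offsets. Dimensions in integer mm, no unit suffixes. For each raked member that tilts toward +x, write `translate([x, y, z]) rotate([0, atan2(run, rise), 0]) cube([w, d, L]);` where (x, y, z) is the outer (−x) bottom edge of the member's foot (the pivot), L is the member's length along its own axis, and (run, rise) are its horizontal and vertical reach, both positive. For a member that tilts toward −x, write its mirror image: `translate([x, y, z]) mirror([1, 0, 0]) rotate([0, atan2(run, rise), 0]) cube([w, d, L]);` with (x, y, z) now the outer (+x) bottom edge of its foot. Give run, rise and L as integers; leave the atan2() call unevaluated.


translate([180, 0, 800]) cube([94, 1063, 89]);
translate([0, 40, 0]) rotate([0, atan2(180, 800), 0]) cube([37, 31, 820]);
translate([454, 40, 0]) mirror([1, 0, 0]) rotate([0, atan2(180, 800), 0]) cube([37, 31, 820]);
translate([0, 992, 0]) rotate([0, atan2(180, 800), 0]) cube([37, 31, 820]);
translate([454, 992, 0]) mirror([1, 0, 0]) rotate([0, atan2(180, 800), 0]) cube([37, 31, 820]);


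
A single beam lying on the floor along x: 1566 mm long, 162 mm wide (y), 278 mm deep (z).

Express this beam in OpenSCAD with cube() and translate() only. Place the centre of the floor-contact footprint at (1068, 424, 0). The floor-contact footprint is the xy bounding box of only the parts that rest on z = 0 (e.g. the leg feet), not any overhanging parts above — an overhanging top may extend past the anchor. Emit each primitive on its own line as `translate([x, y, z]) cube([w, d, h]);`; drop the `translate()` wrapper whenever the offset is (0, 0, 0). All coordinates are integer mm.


translate([285, 343, 0]) cube([1566, 162, 278]);


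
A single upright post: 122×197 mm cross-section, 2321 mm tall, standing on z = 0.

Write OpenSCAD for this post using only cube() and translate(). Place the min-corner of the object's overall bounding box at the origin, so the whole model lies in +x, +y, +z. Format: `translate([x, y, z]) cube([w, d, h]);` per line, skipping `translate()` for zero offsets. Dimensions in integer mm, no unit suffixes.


cube([122, 197, 2321]);


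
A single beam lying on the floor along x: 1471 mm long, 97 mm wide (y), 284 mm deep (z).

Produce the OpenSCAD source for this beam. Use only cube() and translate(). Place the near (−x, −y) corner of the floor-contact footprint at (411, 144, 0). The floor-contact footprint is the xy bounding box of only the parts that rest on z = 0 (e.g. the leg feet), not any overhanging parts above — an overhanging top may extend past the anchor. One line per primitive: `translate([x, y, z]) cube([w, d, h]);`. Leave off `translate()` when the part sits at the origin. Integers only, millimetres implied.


translate([411, 144, 0]) cube([1471, 97, 284]);


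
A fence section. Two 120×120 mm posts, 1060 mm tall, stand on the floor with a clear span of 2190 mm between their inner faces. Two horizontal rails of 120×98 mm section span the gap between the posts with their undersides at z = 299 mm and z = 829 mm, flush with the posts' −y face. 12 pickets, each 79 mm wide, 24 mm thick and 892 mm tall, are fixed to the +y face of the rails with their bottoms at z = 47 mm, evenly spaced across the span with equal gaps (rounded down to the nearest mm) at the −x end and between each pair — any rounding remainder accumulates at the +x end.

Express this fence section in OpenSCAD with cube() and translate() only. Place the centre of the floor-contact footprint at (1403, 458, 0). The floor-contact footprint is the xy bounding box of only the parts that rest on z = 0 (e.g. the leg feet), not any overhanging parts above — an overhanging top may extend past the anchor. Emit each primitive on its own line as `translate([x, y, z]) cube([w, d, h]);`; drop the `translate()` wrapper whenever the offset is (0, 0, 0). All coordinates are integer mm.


translate([188, 398, 0]) cube([120, 120, 1060]);
translate([2498, 398, 0]) cube([120, 120, 1060]);
translate([308, 398, 299]) cube([2190, 120, 98]);
translate([308, 398, 829]) cube([2190, 120, 98]);
translate([403, 518, 47]) cube([79, 24, 892]);
translate([577, 518, 47]) cube([79, 24, 892]);
translate([751, 518, 47]) cube([79, 24, 892]);
translate([925, 518, 47]) cube([79, 24, 892]);
translate([1099, 518, 47]) cube([79, 24, 892]);
translate([1273, 518, 47]) cube([79, 24, 892]);
translate([1447, 518, 47]) cube([79, 24, 892]);
translate([1621, 518, 47]) cube([79, 24, 892]);
translate([1795, 518, 47]) cube([79, 24, 892]);
translate([1969, 518, 47]) cube([79, 24, 892]);
translate([2143, 518, 47]) cube([79, 24, 892]);
translate([2317, 518, 47]) cube([79, 24, 892]);


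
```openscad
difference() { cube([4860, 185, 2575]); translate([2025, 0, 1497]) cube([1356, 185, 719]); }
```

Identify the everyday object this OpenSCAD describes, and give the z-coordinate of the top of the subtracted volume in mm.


A wall with a window opening. The window head height is 2216 mm.

A wall with a rectangular opening subtracted — a window. Sill at z = 1497, opening 719 mm tall, so the head is at 1497 + 719 = 2216 mm.


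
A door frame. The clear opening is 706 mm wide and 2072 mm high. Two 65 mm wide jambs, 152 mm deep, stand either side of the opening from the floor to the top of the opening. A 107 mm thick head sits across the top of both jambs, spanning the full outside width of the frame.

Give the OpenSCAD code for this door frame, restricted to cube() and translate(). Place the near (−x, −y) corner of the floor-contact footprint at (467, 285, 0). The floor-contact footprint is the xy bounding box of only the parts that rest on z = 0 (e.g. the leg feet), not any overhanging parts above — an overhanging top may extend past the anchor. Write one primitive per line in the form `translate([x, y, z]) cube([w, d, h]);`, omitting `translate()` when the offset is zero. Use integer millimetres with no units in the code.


translate([467, 285, 0]) cube([65, 152, 2072]);
translate([1238, 285, 0]) cube([65, 152, 2072]);
translate([467, 285, 2072]) cube([836, 152, 107]);


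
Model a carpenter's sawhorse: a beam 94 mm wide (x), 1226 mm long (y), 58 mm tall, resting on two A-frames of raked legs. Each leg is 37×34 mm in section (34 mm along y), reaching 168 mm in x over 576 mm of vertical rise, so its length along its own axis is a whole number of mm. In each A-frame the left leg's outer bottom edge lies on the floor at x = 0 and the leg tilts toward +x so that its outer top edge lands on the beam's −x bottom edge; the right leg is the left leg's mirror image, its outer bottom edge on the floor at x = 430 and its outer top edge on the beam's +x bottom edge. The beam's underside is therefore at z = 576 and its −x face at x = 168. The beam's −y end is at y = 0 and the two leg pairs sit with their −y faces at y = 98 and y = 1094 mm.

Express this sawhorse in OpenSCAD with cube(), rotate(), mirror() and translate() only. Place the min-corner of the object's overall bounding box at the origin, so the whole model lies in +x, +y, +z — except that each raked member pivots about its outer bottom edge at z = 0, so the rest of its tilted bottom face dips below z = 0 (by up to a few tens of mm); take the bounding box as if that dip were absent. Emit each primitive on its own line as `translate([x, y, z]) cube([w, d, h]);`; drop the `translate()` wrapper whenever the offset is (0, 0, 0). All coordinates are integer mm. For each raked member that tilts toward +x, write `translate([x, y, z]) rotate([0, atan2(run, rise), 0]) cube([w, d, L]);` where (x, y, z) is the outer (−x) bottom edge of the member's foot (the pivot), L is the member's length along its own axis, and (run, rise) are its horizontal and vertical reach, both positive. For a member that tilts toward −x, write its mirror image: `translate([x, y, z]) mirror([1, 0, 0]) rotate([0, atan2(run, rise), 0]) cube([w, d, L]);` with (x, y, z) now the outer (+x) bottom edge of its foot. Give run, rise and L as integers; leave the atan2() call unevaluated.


// leg length = √(168² + 576²) = 600
// right-leg outer foot x = 2·168 + 94 = 430
// beam min-corner = (168, 0, 576)
translate([168, 0, 576]) cube([94, 1226, 58]);
translate([0, 98, 0]) rotate([0, atan2(168, 576), 0]) cube([37, 34, 600]);
translate([430, 98, 0]) mirror([1, 0, 0]) rotate([0, atan2(168, 576), 0]) cube([37, 34, 600]);
translate([0, 1094, 0]) rotate([0, atan2(168, 576), 0]) cube([37, 34, 600]);
translate([430, 1094, 0]) mirror([1, 0, 0]) rotate([0, atan2(168, 576), 0]) cube([37, 34, 600]);


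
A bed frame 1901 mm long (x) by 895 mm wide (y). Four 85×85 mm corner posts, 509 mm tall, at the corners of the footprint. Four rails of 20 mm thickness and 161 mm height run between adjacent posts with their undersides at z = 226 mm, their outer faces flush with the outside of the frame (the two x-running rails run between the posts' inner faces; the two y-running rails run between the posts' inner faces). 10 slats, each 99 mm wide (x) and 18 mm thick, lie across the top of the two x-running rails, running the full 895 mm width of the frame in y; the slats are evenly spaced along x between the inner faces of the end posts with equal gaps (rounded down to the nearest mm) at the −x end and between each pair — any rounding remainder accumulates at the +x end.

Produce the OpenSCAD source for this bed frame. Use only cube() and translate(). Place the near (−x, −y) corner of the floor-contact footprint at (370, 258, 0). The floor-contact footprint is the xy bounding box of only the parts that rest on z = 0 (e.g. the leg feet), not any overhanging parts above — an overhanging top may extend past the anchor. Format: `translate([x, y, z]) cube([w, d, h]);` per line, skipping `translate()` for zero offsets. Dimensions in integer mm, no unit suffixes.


translate([370, 258, 0]) cube([85, 85, 509]);
translate([370, 1068, 0]) cube([85, 85, 509]);
translate([2186, 258, 0]) cube([85, 85, 509]);
translate([2186, 1068, 0]) cube([85, 85, 509]);
translate([455, 258, 226]) cube([1731, 20, 161]);
translate([455, 1133, 226]) cube([1731, 20, 161]);
translate([370, 343, 226]) cube([20, 725, 161]);
translate([2251, 343, 226]) cube([20, 725, 161]);
translate([522, 258, 387]) cube([99, 895, 18]);
translate([688, 258, 387]) cube([99, 895, 18]);
translate([854, 258, 387]) cube([99, 895, 18]);
translate([1020, 258, 387]) cube([99, 895, 18]);
translate([1186, 258, 387]) cube([99, 895, 18]);
translate([1352, 258, 387]) cube([99, 895, 18]);
translate([1518, 258, 387]) cube([99, 895, 18]);
translate([1684, 258, 387]) cube([99, 895, 18]);
translate([1850, 258, 387]) cube([99, 895, 18]);
translate([2016, 258, 387]) cube([99, 895, 18]);


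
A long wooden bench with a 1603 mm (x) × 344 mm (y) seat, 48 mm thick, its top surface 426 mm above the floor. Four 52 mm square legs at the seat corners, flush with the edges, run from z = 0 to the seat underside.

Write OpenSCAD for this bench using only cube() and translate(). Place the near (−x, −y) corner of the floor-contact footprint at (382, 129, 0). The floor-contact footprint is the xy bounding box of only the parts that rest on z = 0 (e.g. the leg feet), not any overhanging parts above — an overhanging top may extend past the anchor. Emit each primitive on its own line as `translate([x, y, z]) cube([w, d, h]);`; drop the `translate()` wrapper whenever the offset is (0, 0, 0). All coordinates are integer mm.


translate([382, 129, 378]) cube([1603, 344, 48]);
translate([382, 129, 0]) cube([52, 52, 378]);
translate([382, 421, 0]) cube([52, 52, 378]);
translate([1933, 129, 0]) cube([52, 52, 378]);
translate([1933, 421, 0]) cube([52, 52, 378]);


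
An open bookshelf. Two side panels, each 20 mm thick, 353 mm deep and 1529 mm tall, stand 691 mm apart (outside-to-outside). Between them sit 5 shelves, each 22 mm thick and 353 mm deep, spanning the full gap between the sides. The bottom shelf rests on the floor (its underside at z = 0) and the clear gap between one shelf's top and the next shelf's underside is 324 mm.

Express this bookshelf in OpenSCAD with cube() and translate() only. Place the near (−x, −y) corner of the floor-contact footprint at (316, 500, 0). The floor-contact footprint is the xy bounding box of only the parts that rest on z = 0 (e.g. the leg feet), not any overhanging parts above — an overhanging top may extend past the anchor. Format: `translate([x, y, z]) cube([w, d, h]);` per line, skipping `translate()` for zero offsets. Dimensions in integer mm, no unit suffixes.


translate([316, 500, 0]) cube([20, 353, 1529]);
translate([987, 500, 0]) cube([20, 353, 1529]);
translate([336, 500, 0]) cube([651, 353, 22]);
translate([336, 500, 346]) cube([651, 353, 22]);
translate([336, 500, 692]) cube([651, 353, 22]);
translate([336, 500, 1038]) cube([651, 353, 22]);
translate([336, 500, 1384]) cube([651, 353, 22]);


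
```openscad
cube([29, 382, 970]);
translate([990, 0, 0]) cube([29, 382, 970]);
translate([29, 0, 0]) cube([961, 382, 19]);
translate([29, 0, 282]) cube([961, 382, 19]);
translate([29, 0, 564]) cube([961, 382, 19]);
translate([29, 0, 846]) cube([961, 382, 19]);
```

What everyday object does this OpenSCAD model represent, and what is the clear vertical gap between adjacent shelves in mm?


A bookshelf. The clear shelf gap is 263 mm.

Two tall side panels with 4 horizontal boards between them — a bookshelf. The first two shelf undersides are at z = 0 and z = 282; with shelf thickness 19, the clear gap is 282 − 0 − 19 = 263 mm.


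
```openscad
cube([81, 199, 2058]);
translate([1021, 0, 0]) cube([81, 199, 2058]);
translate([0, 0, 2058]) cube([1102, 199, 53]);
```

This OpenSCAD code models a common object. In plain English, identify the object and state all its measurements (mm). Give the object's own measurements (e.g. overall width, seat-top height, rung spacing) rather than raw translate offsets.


A door frame. The clear opening is 940 mm wide and 2058 mm high. Two 81 mm wide jambs, 199 mm deep, stand either side of the opening from the floor to the top of the opening. A 53 mm thick head sits across the top of both jambs, spanning the full outside width of the frame.


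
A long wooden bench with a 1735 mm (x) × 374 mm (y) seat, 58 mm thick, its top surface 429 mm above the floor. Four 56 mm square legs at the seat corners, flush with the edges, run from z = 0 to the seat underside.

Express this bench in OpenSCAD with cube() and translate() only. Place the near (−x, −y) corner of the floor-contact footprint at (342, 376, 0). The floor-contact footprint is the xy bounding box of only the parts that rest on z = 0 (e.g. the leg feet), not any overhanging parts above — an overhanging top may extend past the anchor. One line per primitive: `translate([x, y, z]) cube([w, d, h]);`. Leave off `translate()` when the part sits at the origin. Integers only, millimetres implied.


// leg_h = 429 − 58 = 371
translate([342, 376, 371]) cube([1735, 374, 58]);
translate([342, 376, 0]) cube([56, 56, 371]);
translate([342, 694, 0]) cube([56, 56, 371]);
translate([2021, 376, 0]) cube([56, 56, 371]);
translate([2021, 694, 0]) cube([56, 56, 371]);


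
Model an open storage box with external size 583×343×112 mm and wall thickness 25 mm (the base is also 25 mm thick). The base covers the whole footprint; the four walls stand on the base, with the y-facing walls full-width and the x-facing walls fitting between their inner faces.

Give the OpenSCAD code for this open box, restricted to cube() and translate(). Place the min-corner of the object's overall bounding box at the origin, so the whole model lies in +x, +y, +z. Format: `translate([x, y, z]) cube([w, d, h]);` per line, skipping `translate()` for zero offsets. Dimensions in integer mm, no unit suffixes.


cube([583, 343, 25]);
translate([0, 0, 25]) cube([583, 25, 87]);
translate([0, 318, 25]) cube([583, 25, 87]);
translate([0, 25, 25]) cube([25, 293, 87]);
translate([558, 25, 25]) cube([25, 293, 87]);


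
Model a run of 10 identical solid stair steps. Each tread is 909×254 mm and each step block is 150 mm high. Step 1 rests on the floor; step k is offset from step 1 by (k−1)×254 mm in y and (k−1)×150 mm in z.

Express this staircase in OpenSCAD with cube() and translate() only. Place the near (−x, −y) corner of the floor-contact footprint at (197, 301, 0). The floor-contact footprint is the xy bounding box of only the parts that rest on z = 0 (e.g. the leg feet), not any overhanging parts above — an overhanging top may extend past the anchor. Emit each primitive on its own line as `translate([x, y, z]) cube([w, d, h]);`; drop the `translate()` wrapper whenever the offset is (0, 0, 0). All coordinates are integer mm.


translate([197, 301, 0]) cube([909, 254, 150]);
translate([197, 555, 150]) cube([909, 254, 150]);
translate([197, 809, 300]) cube([909, 254, 150]);
translate([197, 1063, 450]) cube([909, 254, 150]);
translate([197, 1317, 600]) cube([909, 254, 150]);
translate([197, 1571, 750]) cube([909, 254, 150]);
translate([197, 1825, 900]) cube([909, 254, 150]);
translate([197, 2079, 1050]) cube([909, 254, 150]);
translate([197, 2333, 1200]) cube([909, 254, 150]);
translate([197, 2587, 1350]) cube([909, 254, 150]);


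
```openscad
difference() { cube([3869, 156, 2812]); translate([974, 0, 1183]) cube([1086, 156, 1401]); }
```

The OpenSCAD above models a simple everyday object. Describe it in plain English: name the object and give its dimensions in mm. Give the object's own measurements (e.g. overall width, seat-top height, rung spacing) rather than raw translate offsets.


A wall 3869 mm long (x), 156 mm thick (y), 2812 mm tall, with a rectangular window opening cut through it. The opening is 1086 mm wide and 1401 mm tall; its sill is at z = 1183 mm and its near (−x) edge is 974 mm from the wall's −x end. The opening passes through the full wall thickness.


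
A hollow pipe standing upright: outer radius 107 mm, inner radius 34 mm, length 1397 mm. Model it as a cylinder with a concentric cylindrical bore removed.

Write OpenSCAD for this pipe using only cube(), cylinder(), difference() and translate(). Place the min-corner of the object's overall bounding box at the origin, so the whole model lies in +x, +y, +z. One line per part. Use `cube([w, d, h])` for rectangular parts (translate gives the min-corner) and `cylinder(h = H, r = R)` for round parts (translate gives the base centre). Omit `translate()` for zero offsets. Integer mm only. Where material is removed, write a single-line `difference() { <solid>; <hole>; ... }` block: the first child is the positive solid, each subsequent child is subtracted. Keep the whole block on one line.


difference() { translate([107, 107, 0]) cylinder(h = 1397, r = 107); translate([107, 107, 0]) cylinder(h = 1397, r = 34); }


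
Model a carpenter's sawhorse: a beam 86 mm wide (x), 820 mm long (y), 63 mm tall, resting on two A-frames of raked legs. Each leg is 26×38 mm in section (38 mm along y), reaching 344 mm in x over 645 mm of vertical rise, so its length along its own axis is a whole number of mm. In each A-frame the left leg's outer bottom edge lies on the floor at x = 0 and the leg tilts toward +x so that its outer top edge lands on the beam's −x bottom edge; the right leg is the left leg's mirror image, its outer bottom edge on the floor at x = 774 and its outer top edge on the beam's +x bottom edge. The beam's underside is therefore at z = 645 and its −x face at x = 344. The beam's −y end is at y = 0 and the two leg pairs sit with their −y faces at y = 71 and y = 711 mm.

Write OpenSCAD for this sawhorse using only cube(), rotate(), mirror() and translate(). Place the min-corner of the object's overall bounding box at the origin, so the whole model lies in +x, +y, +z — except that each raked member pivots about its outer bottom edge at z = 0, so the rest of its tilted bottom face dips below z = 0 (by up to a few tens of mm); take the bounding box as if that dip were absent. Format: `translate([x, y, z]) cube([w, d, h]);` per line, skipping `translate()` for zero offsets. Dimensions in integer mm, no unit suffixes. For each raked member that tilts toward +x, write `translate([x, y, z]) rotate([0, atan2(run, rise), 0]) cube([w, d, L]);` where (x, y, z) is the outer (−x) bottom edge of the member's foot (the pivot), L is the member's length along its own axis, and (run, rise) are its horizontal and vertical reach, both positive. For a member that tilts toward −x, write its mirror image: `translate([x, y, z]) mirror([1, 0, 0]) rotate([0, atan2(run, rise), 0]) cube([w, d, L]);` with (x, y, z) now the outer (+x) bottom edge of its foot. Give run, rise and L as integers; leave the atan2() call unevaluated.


translate([344, 0, 645]) cube([86, 820, 63]);
translate([0, 71, 0]) rotate([0, atan2(344, 645), 0]) cube([26, 38, 731]);
translate([774, 71, 0]) mirror([1, 0, 0]) rotate([0, atan2(344, 645), 0]) cube([26, 38, 731]);
translate([0, 711, 0]) rotate([0, atan2(344, 645), 0]) cube([26, 38, 731]);
translate([774, 711, 0]) mirror([1, 0, 0]) rotate([0, atan2(344, 645), 0]) cube([26, 38, 731]);


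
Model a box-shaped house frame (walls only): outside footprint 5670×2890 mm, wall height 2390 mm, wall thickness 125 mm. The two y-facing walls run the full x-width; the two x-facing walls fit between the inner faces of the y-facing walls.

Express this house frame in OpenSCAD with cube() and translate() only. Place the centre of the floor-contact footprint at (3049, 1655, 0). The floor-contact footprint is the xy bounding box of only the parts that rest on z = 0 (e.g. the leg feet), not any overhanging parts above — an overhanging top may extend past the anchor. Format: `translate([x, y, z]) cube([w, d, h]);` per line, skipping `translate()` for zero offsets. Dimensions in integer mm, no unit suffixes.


translate([214, 210, 0]) cube([5670, 125, 2390]);
translate([214, 2975, 0]) cube([5670, 125, 2390]);
translate([214, 335, 0]) cube([125, 2640, 2390]);
translate([5759, 335, 0]) cube([125, 2640, 2390]);


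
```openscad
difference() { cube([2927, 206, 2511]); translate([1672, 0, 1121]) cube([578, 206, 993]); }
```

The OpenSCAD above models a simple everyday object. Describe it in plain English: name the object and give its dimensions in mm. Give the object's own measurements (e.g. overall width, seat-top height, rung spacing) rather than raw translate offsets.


A wall 2927 mm long (x), 206 mm thick (y), 2511 mm tall, with a rectangular window opening cut through it. The opening is 578 mm wide and 993 mm tall; its sill is at z = 1121 mm and its near (−x) edge is 1672 mm from the wall's −x end. The opening passes through the full wall thickness.


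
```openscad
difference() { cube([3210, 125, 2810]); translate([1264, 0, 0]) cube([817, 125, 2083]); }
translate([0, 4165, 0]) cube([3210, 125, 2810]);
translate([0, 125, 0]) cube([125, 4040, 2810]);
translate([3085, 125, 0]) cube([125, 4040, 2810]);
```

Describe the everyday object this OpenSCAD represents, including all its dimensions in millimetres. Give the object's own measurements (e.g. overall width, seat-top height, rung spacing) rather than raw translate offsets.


A single room: four walls, each 2810 mm tall and 125 mm thick, enclosing an outside footprint 3210×4290 mm (x × y), no floor or roof. The front and back walls (−y and +y sides) run the full x-width; the side walls fit between their inner faces. A door opening 817 mm wide and 2083 mm tall is cut through the front wall from the floor up, its −x edge 1264 mm from the wall's −x end.


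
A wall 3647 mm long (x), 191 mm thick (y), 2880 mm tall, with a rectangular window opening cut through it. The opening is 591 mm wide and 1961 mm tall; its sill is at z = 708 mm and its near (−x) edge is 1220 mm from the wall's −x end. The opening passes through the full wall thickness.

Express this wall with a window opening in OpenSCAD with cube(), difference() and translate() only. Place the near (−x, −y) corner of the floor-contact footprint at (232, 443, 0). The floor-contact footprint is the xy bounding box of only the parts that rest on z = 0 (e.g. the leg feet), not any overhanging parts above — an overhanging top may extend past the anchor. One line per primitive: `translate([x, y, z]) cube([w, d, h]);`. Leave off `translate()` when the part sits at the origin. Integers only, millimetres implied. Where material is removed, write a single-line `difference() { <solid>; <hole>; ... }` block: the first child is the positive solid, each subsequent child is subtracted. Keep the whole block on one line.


difference() { translate([232, 443, 0]) cube([3647, 191, 2880]); translate([1452, 443, 708]) cube([591, 191, 1961]); }


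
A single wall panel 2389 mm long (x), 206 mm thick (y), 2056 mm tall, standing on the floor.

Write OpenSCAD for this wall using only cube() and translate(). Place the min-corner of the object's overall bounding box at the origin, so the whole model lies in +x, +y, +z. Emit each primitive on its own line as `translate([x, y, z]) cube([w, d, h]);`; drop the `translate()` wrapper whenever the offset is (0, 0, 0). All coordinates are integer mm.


cube([2389, 206, 2056]);


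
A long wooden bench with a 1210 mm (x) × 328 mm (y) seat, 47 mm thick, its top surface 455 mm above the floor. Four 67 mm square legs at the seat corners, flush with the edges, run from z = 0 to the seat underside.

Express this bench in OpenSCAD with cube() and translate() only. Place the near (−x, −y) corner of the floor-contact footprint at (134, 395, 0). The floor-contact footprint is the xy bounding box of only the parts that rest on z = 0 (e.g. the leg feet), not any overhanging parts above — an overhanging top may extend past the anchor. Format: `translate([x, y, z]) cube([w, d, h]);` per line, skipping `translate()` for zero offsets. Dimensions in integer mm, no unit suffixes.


translate([134, 395, 408]) cube([1210, 328, 47]);
translate([134, 395, 0]) cube([67, 67, 408]);
translate([134, 656, 0]) cube([67, 67, 408]);
translate([1277, 395, 0]) cube([67, 67, 408]);
translate([1277, 656, 0]) cube([67, 67, 408]);


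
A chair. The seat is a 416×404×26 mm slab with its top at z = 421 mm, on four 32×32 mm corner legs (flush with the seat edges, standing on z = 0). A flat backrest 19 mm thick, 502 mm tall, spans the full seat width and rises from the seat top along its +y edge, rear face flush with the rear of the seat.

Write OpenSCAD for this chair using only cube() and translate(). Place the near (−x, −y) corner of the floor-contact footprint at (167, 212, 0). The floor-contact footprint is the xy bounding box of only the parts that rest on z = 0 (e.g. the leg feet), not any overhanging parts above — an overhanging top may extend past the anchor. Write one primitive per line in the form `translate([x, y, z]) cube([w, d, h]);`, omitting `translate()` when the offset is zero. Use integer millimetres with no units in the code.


translate([167, 212, 395]) cube([416, 404, 26]);
translate([167, 212, 0]) cube([32, 32, 395]);
translate([551, 212, 0]) cube([32, 32, 395]);
translate([167, 584, 0]) cube([32, 32, 395]);
translate([551, 584, 0]) cube([32, 32, 395]);
translate([167, 597, 421]) cube([416, 19, 502]);


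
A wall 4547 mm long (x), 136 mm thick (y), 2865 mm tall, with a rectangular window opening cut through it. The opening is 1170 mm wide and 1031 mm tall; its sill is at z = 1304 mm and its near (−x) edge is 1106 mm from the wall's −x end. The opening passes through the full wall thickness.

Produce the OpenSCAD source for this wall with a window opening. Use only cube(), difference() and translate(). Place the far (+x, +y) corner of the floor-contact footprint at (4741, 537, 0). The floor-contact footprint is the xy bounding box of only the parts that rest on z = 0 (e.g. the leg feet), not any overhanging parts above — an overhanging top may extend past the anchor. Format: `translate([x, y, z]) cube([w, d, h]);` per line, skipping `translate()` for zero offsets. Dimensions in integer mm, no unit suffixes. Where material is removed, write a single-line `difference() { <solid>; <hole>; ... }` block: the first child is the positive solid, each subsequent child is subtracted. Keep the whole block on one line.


difference() { translate([194, 401, 0]) cube([4547, 136, 2865]); translate([1300, 401, 1304]) cube([1170, 136, 1031]); }


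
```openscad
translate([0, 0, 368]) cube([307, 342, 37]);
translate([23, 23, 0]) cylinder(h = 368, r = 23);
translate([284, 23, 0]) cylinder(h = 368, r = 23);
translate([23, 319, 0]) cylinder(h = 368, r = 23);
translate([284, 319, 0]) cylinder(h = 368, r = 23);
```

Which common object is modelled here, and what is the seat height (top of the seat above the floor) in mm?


A stool. The seat height is 405 mm.

A 307×342×37 slab at z = 368 on four corner cylinders — a stool. The seat top is 368 + 37 = 405 mm.


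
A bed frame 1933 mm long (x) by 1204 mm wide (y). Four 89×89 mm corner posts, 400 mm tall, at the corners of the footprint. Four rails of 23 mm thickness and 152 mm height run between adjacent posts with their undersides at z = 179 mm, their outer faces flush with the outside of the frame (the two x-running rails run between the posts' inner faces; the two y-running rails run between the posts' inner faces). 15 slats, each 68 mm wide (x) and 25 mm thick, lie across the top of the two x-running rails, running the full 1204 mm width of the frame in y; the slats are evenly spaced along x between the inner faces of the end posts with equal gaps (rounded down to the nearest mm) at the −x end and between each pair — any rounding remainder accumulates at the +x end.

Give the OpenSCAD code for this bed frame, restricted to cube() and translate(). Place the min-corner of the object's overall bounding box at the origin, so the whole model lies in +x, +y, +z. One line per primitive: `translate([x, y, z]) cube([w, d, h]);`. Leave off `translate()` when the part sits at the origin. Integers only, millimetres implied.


cube([89, 89, 400]);
translate([0, 1115, 0]) cube([89, 89, 400]);
translate([1844, 0, 0]) cube([89, 89, 400]);
translate([1844, 1115, 0]) cube([89, 89, 400]);
translate([89, 0, 179]) cube([1755, 23, 152]);
translate([89, 1181, 179]) cube([1755, 23, 152]);
translate([0, 89, 179]) cube([23, 1026, 152]);
translate([1910, 89, 179]) cube([23, 1026, 152]);
translate([134, 0, 331]) cube([68, 1204, 25]);
translate([247, 0, 331]) cube([68, 1204, 25]);
translate([360, 0, 331]) cube([68, 1204, 25]);
translate([473, 0, 331]) cube([68, 1204, 25]);
translate([586, 0, 331]) cube([68, 1204, 25]);
translate([699, 0, 331]) cube([68, 1204, 25]);
translate([812, 0, 331]) cube([68, 1204, 25]);
translate([925, 0, 331]) cube([68, 1204, 25]);
translate([1038, 0, 331]) cube([68, 1204, 25]);
translate([1151, 0, 331]) cube([68, 1204, 25]);
translate([1264, 0, 331]) cube([68, 1204, 25]);
translate([1377, 0, 331]) cube([68, 1204, 25]);
translate([1490, 0, 331]) cube([68, 1204, 25]);
translate([1603, 0, 331]) cube([68, 1204, 25]);
translate([1716, 0, 331]) cube([68, 1204, 25]);


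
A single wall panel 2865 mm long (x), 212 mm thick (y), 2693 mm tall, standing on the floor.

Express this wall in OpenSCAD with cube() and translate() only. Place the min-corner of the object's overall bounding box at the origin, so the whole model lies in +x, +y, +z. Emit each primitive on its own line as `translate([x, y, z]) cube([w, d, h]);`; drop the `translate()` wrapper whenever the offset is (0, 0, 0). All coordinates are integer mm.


cube([2865, 212, 2693]);


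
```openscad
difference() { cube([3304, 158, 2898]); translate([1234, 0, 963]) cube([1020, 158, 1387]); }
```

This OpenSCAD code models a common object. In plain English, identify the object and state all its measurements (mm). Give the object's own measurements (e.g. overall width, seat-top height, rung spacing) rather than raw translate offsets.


A wall 3304 mm long (x), 158 mm thick (y), 2898 mm tall, with a rectangular window opening cut through it. The opening is 1020 mm wide and 1387 mm tall; its sill is at z = 963 mm and its near (−x) edge is 1234 mm from the wall's −x end. The opening passes through the full wall thickness.


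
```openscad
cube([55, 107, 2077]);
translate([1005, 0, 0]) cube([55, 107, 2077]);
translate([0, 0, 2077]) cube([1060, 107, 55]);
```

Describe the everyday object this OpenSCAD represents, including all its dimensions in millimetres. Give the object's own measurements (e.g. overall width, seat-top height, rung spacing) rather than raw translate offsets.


A door frame. The clear opening is 950 mm wide and 2077 mm high. Two 55 mm wide jambs, 107 mm deep, stand either side of the opening from the floor to the top of the opening. A 55 mm thick head sits across the top of both jambs, spanning the full outside width of the frame.


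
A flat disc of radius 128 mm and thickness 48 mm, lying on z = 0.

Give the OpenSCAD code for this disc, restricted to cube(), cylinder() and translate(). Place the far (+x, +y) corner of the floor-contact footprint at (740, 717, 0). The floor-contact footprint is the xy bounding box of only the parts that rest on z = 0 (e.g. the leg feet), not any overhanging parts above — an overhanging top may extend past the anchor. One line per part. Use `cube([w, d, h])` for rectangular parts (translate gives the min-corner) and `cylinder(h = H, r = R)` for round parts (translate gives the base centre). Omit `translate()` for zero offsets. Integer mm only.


translate([612, 589, 0]) cylinder(h = 48, r = 128);


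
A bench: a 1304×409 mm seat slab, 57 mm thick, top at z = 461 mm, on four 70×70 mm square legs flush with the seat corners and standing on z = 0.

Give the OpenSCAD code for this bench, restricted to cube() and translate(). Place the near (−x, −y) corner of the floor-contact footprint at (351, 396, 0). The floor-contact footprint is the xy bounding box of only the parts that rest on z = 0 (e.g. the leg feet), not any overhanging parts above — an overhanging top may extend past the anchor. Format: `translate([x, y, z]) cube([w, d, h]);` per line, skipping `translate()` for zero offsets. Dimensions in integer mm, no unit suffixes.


translate([351, 396, 404]) cube([1304, 409, 57]);
translate([351, 396, 0]) cube([70, 70, 404]);
translate([351, 735, 0]) cube([70, 70, 404]);
translate([1585, 396, 0]) cube([70, 70, 404]);
translate([1585, 735, 0]) cube([70, 70, 404]);


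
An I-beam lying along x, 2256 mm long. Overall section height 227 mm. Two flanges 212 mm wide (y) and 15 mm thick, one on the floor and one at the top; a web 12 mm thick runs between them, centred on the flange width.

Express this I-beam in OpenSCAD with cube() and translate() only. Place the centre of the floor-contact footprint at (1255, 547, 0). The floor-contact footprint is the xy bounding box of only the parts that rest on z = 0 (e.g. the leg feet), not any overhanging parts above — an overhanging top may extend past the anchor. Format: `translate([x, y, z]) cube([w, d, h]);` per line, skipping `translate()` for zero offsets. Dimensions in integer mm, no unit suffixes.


translate([127, 441, 0]) cube([2256, 212, 15]);
translate([127, 541, 15]) cube([2256, 12, 197]);
translate([127, 441, 212]) cube([2256, 212, 15]);


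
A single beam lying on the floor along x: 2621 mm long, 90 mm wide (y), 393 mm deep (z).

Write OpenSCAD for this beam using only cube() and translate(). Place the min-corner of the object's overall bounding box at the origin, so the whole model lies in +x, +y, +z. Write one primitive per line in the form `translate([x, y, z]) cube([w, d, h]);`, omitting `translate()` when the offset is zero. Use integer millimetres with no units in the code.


cube([2621, 90, 393]);


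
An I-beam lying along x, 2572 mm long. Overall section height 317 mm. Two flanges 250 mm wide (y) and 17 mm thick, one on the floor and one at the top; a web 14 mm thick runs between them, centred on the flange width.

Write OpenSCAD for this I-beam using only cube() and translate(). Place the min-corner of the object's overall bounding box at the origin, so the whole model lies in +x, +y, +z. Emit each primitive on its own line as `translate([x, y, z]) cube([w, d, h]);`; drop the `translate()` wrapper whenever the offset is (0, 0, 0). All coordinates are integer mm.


cube([2572, 250, 17]);
translate([0, 118, 17]) cube([2572, 14, 283]);
translate([0, 0, 300]) cube([2572, 250, 17]);


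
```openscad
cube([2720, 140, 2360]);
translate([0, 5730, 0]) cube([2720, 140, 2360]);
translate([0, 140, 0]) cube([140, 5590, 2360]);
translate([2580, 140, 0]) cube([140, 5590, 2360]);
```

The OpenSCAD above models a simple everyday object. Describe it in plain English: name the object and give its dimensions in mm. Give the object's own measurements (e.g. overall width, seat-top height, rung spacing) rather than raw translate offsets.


The wall frame of a small rectangular building: four walls, each 2360 mm tall and 140 mm thick, enclosing a footprint 2720 mm (x) by 5870 mm (y) outside-to-outside, with no floor or roof. The front and back walls (the −y and +y sides) span the full width; the two side walls fit between them.


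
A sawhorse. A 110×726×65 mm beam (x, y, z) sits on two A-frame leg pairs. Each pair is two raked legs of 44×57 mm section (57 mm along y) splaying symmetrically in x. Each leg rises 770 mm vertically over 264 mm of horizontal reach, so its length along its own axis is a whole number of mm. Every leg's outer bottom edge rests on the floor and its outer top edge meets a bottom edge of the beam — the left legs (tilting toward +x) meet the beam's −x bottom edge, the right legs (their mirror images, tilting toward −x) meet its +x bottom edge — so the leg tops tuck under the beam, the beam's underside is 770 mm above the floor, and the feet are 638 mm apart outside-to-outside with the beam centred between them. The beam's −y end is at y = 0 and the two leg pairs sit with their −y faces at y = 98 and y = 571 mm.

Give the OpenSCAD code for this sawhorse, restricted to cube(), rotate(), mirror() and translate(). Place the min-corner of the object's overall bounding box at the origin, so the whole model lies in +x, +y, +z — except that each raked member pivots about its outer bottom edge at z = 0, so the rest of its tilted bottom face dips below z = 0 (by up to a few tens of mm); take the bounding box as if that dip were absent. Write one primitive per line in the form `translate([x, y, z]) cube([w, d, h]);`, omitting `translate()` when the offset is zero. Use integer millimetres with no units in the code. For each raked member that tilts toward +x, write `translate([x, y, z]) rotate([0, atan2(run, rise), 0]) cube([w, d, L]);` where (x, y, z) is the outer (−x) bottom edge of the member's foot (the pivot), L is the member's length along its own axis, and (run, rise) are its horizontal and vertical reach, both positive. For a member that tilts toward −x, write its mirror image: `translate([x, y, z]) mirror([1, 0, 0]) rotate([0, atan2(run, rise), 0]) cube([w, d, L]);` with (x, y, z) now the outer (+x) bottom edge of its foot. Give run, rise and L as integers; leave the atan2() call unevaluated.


// leg length = √(264² + 770²) = 814
// right-leg outer foot x = 2·264 + 110 = 638
// beam min-corner = (264, 0, 770)
translate([264, 0, 770]) cube([110, 726, 65]);
translate([0, 98, 0]) rotate([0, atan2(264, 770), 0]) cube([44, 57, 814]);
translate([638, 98, 0]) mirror([1, 0, 0]) rotate([0, atan2(264, 770), 0]) cube([44, 57, 814]);
translate([0, 571, 0]) rotate([0, atan2(264, 770), 0]) cube([44, 57, 814]);
translate([638, 571, 0]) mirror([1, 0, 0]) rotate([0, atan2(264, 770), 0]) cube([44, 57, 814]);
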